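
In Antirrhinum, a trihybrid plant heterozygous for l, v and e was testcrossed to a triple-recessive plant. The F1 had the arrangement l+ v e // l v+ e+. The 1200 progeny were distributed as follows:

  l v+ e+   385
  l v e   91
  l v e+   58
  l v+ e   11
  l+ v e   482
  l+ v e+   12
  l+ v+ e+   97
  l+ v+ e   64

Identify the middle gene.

The two rarest classes, l+ v e+ and l v+ e, are the double crossovers. Comparing them with the parentals, only the e allele has switched, so e is the middle locus and the order is l – e – v.

e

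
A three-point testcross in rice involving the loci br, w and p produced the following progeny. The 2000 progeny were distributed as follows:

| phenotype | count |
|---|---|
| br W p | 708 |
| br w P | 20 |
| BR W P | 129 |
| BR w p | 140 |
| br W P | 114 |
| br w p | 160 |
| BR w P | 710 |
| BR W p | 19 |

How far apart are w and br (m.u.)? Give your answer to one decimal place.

16.4 m.u.

The two most frequent reciprocal classes, BR w P and br W p, are the parental types, so the F1 was BR w P / br W p.
The two rarest classes, br w P and BR W p, are the double crossovers. Comparing them with the parentals, only the br allele has switched, so br is the middle locus and the order is p – br – w.
Crossovers in the br–w interval produce the single-crossover classes BR W P and br w p (129 + 160 = 289) plus the double crossovers (39).
RF(br–w) = (289 + 39) / 2000 = 328/2000 = 0.1640 → 16.4 m.u.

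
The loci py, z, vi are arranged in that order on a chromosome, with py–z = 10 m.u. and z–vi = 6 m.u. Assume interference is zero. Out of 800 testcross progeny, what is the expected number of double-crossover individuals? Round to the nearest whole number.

Map distances give recombination frequencies of 0.100 and 0.060 for the two intervals.
With no interference, expected double-crossover frequency = 0.100 × 0.060 = 0.00600.
Expected number = 0.00600 × 800 = 4.80 ≈ 5.

5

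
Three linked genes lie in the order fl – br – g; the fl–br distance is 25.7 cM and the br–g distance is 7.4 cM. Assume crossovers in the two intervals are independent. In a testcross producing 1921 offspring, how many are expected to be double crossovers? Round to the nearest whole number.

37

Map distances give recombination frequencies of 0.257 and 0.074 for the two intervals.
With no interference, expected double-crossover frequency = 0.257 × 0.074 = 0.01902.
Expected number = 0.01902 × 1921 = 36.53 ≈ 37.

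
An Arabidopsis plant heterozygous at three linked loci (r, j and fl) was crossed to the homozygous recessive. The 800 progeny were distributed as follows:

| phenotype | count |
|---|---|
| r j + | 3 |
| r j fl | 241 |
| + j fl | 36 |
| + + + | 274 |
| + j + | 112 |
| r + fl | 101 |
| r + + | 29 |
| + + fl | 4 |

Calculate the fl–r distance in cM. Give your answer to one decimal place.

The two most frequent reciprocal classes, + + + and r j fl, are the parental types, so the F1 was + + + / r j fl.
The two rarest classes, + + fl and r j +, are the double crossovers. Comparing them with the parentals, only the fl allele has switched, so fl is the middle locus and the order is j – fl – r.
Crossovers in the fl–r interval produce the single-crossover classes r + + and + j fl (29 + 36 = 65) plus the double crossovers (7).
RF(fl–r) = (65 + 7) / 800 = 72/800 = 0.0900 → 9.0 cM.

9.0 cM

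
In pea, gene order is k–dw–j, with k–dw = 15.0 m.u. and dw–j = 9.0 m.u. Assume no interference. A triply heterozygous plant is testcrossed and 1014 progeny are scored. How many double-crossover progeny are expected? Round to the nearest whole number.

14

Map distances give recombination frequencies of 0.150 and 0.090 for the two intervals.
With no interference, expected double-crossover frequency = 0.150 × 0.090 = 0.01350.
Expected number = 0.01350 × 1014 = 13.69 ≈ 14.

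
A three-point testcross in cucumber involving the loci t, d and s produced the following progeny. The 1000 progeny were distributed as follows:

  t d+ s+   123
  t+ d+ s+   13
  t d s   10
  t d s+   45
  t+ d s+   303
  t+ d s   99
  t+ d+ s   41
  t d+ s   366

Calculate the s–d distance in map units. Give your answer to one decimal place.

24.5 map units

The two most frequent reciprocal classes, t d+ s and t+ d s+, are the parental types, so the F1 was t d+ s / t+ d s+.
The two rarest classes, t d s and t+ d+ s+, are the double crossovers. Comparing them with the parentals, only the d allele has switched, so d is the middle locus and the order is s – d – t.
Crossovers in the s–d interval produce the single-crossover classes t d+ s+ and t+ d s (123 + 99 = 222) plus the double crossovers (23).
RF(s–d) = (222 + 23) / 1000 = 245/1000 = 0.2450 → 24.5 map units.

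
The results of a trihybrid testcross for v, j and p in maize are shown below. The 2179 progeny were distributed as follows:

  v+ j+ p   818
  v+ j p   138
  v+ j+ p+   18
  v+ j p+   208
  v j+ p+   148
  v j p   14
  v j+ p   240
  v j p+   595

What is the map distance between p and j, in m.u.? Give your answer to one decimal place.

14.6 m.u.

The two most frequent reciprocal classes, v j p+ and v+ j+ p, are the parental types, so the F1 was v j p+ / v+ j+ p.
The two rarest classes, v j p and v+ j+ p+, are the double crossovers. Comparing them with the parentals, only the p allele has switched, so p is the middle locus and the order is j – p – v.
Crossovers in the j–p interval produce the single-crossover classes v j+ p+ and v+ j p (148 + 138 = 286) plus the double crossovers (32).
RF(j–p) = (286 + 32) / 2179 = 318/2179 = 0.1459 → 14.6 m.u.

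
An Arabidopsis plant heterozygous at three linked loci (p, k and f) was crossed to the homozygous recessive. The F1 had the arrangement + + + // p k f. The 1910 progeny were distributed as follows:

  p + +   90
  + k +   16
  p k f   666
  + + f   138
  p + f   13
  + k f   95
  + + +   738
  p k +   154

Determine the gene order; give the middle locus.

k

The two rarest classes, + k + and p + f, are the double crossovers. Comparing them with the parentals, only the k allele has switched, so k is the middle locus and the order is f – k – p.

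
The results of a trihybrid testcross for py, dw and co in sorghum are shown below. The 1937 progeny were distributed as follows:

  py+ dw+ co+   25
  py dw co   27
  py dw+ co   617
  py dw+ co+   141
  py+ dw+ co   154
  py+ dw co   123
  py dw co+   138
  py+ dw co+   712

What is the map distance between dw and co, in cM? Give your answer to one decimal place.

16.3 cM

The two most frequent reciprocal classes, py dw+ co and py+ dw co+, are the parental types, so the F1 was py dw+ co / py+ dw co+.
The two rarest classes, py dw co and py+ dw+ co+, are the double crossovers. Comparing them with the parentals, only the dw allele has switched, so dw is the middle locus and the order is py – dw – co.
Crossovers in the dw–co interval produce the single-crossover classes py dw+ co+ and py+ dw co (141 + 123 = 264) plus the double crossovers (52).
RF(dw–co) = (264 + 52) / 1937 = 316/1937 = 0.1631 → 16.3 cM.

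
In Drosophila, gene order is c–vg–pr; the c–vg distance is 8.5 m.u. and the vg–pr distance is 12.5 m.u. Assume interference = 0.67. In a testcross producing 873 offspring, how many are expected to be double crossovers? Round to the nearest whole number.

Map distances give recombination frequencies of 0.085 and 0.125 for the two intervals.
With interference 0.67 (so coincidence = 0.33), expected double-crossover frequency = 0.085 × 0.125 × 0.33 = 0.00351.
Expected number = 0.00351 × 873 = 3.06 ≈ 3.

3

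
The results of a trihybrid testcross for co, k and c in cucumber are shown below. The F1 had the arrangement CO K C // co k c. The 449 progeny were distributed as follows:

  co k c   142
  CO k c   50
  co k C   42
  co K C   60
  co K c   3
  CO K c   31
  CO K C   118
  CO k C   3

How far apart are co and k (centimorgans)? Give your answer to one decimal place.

25.8 centimorgans

The two rarest classes, CO k C and co K c, are the double crossovers. Comparing them with the parentals, only the k allele has switched, so k is the middle locus and the order is c – k – co.
Crossovers in the k–co interval produce the single-crossover classes co K C and CO k c (60 + 50 = 110) plus the double crossovers (6).
RF(k–co) = (110 + 6) / 449 = 116/449 = 0.2584 → 25.8 centimorgans.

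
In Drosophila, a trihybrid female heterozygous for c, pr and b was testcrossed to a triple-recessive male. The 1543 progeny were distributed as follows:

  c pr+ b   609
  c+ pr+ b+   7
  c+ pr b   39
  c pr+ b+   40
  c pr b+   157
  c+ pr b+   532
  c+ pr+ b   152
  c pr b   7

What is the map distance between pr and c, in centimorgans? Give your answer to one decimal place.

The two most frequent reciprocal classes, c pr+ b and c+ pr b+, are the parental types, so the F1 was c pr+ b / c+ pr b+.
The two rarest classes, c pr b and c+ pr+ b+, are the double crossovers. Comparing them with the parentals, only the pr allele has switched, so pr is the middle locus and the order is b – pr – c.
Crossovers in the pr–c interval produce the single-crossover classes c+ pr+ b and c pr b+ (152 + 157 = 309) plus the double crossovers (14).
RF(pr–c) = (309 + 14) / 1543 = 323/1543 = 0.2093 → 20.9 centimorgans.

20.9 centimorgans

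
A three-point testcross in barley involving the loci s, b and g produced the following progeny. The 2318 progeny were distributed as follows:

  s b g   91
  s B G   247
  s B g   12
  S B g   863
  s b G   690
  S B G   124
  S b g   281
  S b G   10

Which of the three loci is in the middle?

s

The two most frequent reciprocal classes, S B g and s b G, are the parental types, so the F1 was S B g / s b G.
The two rarest classes, s B g and S b G, are the double crossovers. Comparing them with the parentals, only the s allele has switched, so s is the middle locus and the order is b – s – g.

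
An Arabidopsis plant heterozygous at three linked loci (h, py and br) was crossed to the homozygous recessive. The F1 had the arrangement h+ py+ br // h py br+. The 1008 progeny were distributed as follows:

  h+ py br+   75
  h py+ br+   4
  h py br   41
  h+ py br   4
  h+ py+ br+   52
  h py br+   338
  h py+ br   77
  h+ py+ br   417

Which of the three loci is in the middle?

py

The two rarest classes, h+ py br and h py+ br+, are the double crossovers. Comparing them with the parentals, only the py allele has switched, so py is the middle locus and the order is h – py – br.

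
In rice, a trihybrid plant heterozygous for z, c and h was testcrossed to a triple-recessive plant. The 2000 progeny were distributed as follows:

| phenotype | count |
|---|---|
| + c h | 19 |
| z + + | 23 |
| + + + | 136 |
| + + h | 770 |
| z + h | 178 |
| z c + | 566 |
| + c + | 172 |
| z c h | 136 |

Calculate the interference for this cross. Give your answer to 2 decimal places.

The two most frequent reciprocal classes, + + h and z c +, are the parental types, so the F1 was + + h / z c +.
The two rarest classes, + c h and z + +, are the double crossovers. Comparing them with the parentals, only the c allele has switched, so c is the middle locus and the order is h – c – z.
h–c: (272 + 42)/2000 = 0.1570; c–z: (350 + 42)/2000 = 0.1960.
Expected DCO frequency = 0.1570 × 0.1960 ≈ 0.03077; observed = 42/2000 ≈ 0.02100.
Coefficient of coincidence = 0.02100/0.03077 ≈ 0.68; interference = 1 − 0.68 = 0.32.

0.32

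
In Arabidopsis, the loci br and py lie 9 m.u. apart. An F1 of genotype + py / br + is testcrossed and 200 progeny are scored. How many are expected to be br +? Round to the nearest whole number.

A map distance of 9 m.u. corresponds to a recombination frequency of 0.090.
The F1 is + py / br +, so br + is a parental gamete class with expected frequency (1 − r)/2 = 0.910/2 = 0.4550.
Expected number = 0.4550 × 200 = 91.00 ≈ 91.

91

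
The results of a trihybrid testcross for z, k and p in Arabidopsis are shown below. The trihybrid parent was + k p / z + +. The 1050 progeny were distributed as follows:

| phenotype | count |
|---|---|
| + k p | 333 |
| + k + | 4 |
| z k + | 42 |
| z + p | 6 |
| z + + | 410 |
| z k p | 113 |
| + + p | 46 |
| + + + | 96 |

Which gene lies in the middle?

p

The two rarest classes, + k + and z + p, are the double crossovers. Comparing them with the parentals, only the p allele has switched, so p is the middle locus and the order is k – p – z.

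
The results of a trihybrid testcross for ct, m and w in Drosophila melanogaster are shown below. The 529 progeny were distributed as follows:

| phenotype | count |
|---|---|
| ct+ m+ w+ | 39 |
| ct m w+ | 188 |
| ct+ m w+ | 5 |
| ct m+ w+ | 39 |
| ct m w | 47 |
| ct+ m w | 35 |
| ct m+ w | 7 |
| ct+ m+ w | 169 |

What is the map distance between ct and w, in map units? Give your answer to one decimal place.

The two most frequent reciprocal classes, ct m w+ and ct+ m+ w, are the parental types, so the F1 was ct m w+ / ct+ m+ w.
The two rarest classes, ct+ m w+ and ct m+ w, are the double crossovers. Comparing them with the parentals, only the ct allele has switched, so ct is the middle locus and the order is m – ct – w.
Crossovers in the ct–w interval produce the single-crossover classes ct m w and ct+ m+ w+ (47 + 39 = 86) plus the double crossovers (12).
RF(ct–w) = (86 + 12) / 529 = 98/529 = 0.1853 → 18.5 map units.

18.5 map units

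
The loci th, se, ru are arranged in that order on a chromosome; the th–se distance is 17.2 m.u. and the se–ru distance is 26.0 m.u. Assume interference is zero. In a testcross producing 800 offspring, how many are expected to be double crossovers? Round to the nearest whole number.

Map distances give recombination frequencies of 0.172 and 0.260 for the two intervals.
With no interference, expected double-crossover frequency = 0.172 × 0.260 = 0.04472.
Expected number = 0.04472 × 800 = 35.78 ≈ 36.

36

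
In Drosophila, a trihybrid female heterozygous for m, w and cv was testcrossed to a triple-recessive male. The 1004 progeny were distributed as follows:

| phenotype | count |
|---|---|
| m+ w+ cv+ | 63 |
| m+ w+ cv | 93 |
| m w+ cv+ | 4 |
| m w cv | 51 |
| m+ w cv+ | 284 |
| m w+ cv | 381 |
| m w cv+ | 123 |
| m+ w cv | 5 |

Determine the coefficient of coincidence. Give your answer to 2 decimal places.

The two most frequent reciprocal classes, m+ w cv+ and m w+ cv, are the parental types, so the F1 was m+ w cv+ / m w+ cv.
The two rarest classes, m+ w cv and m w+ cv+, are the double crossovers. Comparing them with the parentals, only the cv allele has switched, so cv is the middle locus and the order is m – cv – w.
m–cv: (216 + 9)/1004 = 0.2241; cv–w: (114 + 9)/1004 = 0.1225.
Expected DCO frequency = 0.2241 × 0.1225 ≈ 0.02745; observed = 9/1004 ≈ 0.00896.
Coefficient of coincidence = 0.00896/0.02745 ≈ 0.33.

0.33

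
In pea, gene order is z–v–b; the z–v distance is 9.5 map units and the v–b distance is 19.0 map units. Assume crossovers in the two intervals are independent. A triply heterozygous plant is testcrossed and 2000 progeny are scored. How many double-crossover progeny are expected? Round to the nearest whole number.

Map distances give recombination frequencies of 0.095 and 0.190 for the two intervals.
With no interference, expected double-crossover frequency = 0.095 × 0.190 = 0.01805.
Expected number = 0.01805 × 2000 = 36.10 ≈ 36.

36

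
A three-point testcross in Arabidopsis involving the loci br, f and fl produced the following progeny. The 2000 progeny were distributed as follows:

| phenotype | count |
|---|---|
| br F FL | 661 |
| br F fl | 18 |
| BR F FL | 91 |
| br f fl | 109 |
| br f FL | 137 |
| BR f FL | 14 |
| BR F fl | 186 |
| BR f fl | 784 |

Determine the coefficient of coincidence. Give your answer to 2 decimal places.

0.78

The two most frequent reciprocal classes, BR f fl and br F FL, are the parental types, so the F1 was BR f fl / br F FL.
The two rarest classes, BR f FL and br F fl, are the double crossovers. Comparing them with the parentals, only the fl allele has switched, so fl is the middle locus and the order is br – fl – f.
br–fl: (200 + 32)/2000 = 0.1160; fl–f: (323 + 32)/2000 = 0.1775.
Expected DCO frequency = 0.1160 × 0.1775 ≈ 0.02059; observed = 32/2000 ≈ 0.01600.
Coefficient of coincidence = 0.01600/0.02059 ≈ 0.78.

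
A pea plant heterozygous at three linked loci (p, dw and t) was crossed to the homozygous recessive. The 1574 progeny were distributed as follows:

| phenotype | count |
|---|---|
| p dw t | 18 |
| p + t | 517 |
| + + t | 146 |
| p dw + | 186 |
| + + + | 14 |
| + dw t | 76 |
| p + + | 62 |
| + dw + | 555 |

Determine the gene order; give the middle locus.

The two most frequent reciprocal classes, p + t and + dw +, are the parental types, so the F1 was p + t / + dw +.
The two rarest classes, p dw t and + + +, are the double crossovers. Comparing them with the parentals, only the dw allele has switched, so dw is the middle locus and the order is t – dw – p.

dw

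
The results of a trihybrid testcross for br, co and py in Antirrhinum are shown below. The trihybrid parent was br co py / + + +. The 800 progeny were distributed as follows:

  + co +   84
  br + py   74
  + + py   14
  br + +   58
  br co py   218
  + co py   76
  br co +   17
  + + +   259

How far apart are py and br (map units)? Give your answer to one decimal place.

The two rarest classes, br co + and + + py, are the double crossovers. Comparing them with the parentals, only the py allele has switched, so py is the middle locus and the order is co – py – br.
Crossovers in the py–br interval produce the single-crossover classes + co py and br + + (76 + 58 = 134) plus the double crossovers (31).
RF(py–br) = (134 + 31) / 800 = 165/800 = 0.2062 → 20.6 map units.

20.6 map units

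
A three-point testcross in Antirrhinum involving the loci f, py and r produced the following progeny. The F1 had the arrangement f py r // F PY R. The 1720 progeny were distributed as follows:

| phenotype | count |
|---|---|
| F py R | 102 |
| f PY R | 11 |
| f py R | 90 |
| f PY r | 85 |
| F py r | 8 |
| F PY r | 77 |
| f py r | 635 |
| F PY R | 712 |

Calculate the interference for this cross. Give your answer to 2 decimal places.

The two rarest classes, F py r and f PY R, are the double crossovers. Comparing them with the parentals, only the f allele has switched, so f is the middle locus and the order is r – f – py.
r–f: (167 + 19)/1720 = 0.1081; f–py: (187 + 19)/1720 = 0.1198.
Expected DCO frequency = 0.1081 × 0.1198 ≈ 0.01295; observed = 19/1720 ≈ 0.01105.
Coefficient of coincidence = 0.01105/0.01295 ≈ 0.85; interference = 1 − 0.85 = 0.15.

0.15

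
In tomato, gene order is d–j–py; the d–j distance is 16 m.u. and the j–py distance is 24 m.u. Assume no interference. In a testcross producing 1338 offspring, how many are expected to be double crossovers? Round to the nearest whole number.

Map distances give recombination frequencies of 0.160 and 0.240 for the two intervals.
With no interference, expected double-crossover frequency = 0.160 × 0.240 = 0.03840.
Expected number = 0.03840 × 1338 = 51.38 ≈ 51.

51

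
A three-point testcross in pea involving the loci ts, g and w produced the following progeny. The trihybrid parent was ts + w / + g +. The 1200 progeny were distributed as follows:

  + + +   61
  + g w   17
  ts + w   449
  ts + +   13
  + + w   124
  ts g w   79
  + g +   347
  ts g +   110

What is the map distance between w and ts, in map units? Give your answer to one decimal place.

22.0 map units

The two rarest classes, ts + + and + g w, are the double crossovers. Comparing them with the parentals, only the w allele has switched, so w is the middle locus and the order is g – w – ts.
Crossovers in the w–ts interval produce the single-crossover classes + + w and ts g + (124 + 110 = 234) plus the double crossovers (30).
RF(w–ts) = (234 + 30) / 1200 = 264/1200 = 0.2200 → 22.0 map units.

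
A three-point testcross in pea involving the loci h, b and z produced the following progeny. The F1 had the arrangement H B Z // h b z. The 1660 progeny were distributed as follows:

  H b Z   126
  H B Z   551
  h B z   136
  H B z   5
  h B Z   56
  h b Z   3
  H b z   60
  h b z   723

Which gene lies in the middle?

z

The two rarest classes, H B z and h b Z, are the double crossovers. Comparing them with the parentals, only the z allele has switched, so z is the middle locus and the order is h – z – b.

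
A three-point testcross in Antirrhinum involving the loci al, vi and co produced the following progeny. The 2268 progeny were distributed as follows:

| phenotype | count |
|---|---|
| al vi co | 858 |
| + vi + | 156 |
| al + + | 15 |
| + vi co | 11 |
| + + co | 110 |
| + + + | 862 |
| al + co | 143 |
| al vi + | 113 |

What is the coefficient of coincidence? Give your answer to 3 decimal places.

The two most frequent reciprocal classes, al vi co and + + +, are the parental types, so the F1 was al vi co / + + +.
The two rarest classes, + vi co and al + +, are the double crossovers. Comparing them with the parentals, only the al allele has switched, so al is the middle locus and the order is co – al – vi.
co–al: (223 + 26)/2268 = 0.1098; al–vi: (299 + 26)/2268 = 0.1433.
Expected DCO frequency = 0.1098 × 0.1433 ≈ 0.01573; observed = 26/2268 ≈ 0.01146.
Coefficient of coincidence = 0.01146/0.01573 ≈ 0.729.

0.729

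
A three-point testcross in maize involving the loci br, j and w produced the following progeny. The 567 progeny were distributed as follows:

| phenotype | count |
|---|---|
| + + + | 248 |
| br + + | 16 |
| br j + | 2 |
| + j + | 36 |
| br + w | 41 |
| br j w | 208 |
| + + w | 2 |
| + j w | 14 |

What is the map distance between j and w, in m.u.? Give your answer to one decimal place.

14.3 m.u.

The two most frequent reciprocal classes, br j w and + + +, are the parental types, so the F1 was br j w / + + +.
The two rarest classes, br j + and + + w, are the double crossovers. Comparing them with the parentals, only the w allele has switched, so w is the middle locus and the order is j – w – br.
Crossovers in the j–w interval produce the single-crossover classes br + w and + j + (41 + 36 = 77) plus the double crossovers (4).
RF(j–w) = (77 + 4) / 567 = 81/567 = 0.1429 → 14.3 m.u.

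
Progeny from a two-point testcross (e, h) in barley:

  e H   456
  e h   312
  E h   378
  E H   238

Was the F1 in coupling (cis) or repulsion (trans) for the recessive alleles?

trans

The two most frequent classes are E h (378) and e H (456); these are the parental (non-recombinant) types.
So the F1 carried E h on one chromosome and e H on the other — the recessive alleles are on opposite chromosomes (trans / repulsion).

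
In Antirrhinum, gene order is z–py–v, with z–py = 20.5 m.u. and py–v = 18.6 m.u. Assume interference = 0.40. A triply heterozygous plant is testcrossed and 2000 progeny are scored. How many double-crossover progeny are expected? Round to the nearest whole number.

Map distances give recombination frequencies of 0.205 and 0.186 for the two intervals.
With interference 0.40 (so coincidence = 0.60), expected double-crossover frequency = 0.205 × 0.186 × 0.60 = 0.02288.
Expected number = 0.02288 × 2000 = 45.76 ≈ 46.

46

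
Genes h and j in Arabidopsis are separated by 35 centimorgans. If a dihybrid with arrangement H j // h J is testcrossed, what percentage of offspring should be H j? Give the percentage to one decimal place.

32.5%

A map distance of 35 centimorgans corresponds to a recombination frequency of 0.350.
The F1 is H j / h J, so H j is a parental gamete class with expected frequency (1 − r)/2 = 0.650/2 = 0.3250.
That is 0.3250 = 32.5% of the progeny.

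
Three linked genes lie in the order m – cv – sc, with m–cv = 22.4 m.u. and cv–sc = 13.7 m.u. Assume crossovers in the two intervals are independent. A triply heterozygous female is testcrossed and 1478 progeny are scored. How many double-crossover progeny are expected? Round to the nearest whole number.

45

Map distances give recombination frequencies of 0.224 and 0.137 for the two intervals.
With no interference, expected double-crossover frequency = 0.224 × 0.137 = 0.03069.
Expected number = 0.03069 × 1478 = 45.36 ≈ 45.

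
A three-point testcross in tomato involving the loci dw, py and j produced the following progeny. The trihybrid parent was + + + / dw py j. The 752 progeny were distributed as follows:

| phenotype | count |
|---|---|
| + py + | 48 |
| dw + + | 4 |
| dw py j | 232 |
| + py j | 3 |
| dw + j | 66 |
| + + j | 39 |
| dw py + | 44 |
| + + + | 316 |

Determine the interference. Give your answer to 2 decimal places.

0.52

The two rarest classes, dw + + and + py j, are the double crossovers. Comparing them with the parentals, only the dw allele has switched, so dw is the middle locus and the order is j – dw – py.
j–dw: (83 + 7)/752 = 0.1197; dw–py: (114 + 7)/752 = 0.1609.
Expected DCO frequency = 0.1197 × 0.1609 ≈ 0.01926; observed = 7/752 ≈ 0.00931.
Coefficient of coincidence = 0.00931/0.01926 ≈ 0.48; interference = 1 − 0.48 = 0.52.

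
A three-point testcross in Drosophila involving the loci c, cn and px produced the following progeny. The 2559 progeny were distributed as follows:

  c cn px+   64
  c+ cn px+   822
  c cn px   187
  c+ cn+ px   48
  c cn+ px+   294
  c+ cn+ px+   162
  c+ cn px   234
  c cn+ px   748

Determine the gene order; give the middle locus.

c

The two most frequent reciprocal classes, c+ cn px+ and c cn+ px, are the parental types, so the F1 was c+ cn px+ / c cn+ px.
The two rarest classes, c cn px+ and c+ cn+ px, are the double crossovers. Comparing them with the parentals, only the c allele has switched, so c is the middle locus and the order is px – c – cn.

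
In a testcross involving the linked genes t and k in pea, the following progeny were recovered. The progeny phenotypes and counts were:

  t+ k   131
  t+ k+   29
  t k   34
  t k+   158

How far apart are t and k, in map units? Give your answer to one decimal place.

17.9 map units

The two most frequent classes, t+ k (131) and t k+ (158), are the parental types, so the F1 was t+ k / t k+.
The recombinant classes are t+ k+ and t k: 29 + 34 = 63.
Recombination frequency = 63/352 = 0.1790 ≈ 17.9%, i.e. 17.9 map units.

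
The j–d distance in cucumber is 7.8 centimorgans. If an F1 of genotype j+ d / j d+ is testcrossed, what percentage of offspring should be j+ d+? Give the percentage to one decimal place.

3.9%

A map distance of 7.8 centimorgans corresponds to a recombination frequency of 0.078.
The F1 is j+ d / j d+, so j+ d+ is a recombinant gamete class with expected frequency r/2 = 0.078/2 = 0.0390.
That is 0.0390 = 3.9% of the progeny.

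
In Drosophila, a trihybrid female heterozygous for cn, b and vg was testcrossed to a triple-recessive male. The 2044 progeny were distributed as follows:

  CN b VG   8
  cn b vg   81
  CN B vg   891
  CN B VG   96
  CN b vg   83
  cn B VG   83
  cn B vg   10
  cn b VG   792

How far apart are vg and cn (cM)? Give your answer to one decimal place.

The two most frequent reciprocal classes, CN B vg and cn b VG, are the parental types, so the F1 was CN B vg / cn b VG.
The two rarest classes, cn B vg and CN b VG, are the double crossovers. Comparing them with the parentals, only the cn allele has switched, so cn is the middle locus and the order is vg – cn – b.
Crossovers in the vg–cn interval produce the single-crossover classes CN B VG and cn b vg (96 + 81 = 177) plus the double crossovers (18).
RF(vg–cn) = (177 + 18) / 2044 = 195/2044 = 0.0954 → 9.5 cM.

9.5 cM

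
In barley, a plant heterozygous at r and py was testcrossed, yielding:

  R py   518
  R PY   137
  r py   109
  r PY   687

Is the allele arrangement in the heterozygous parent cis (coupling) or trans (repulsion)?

trans

The two most frequent classes are R py (518) and r PY (687); these are the parental (non-recombinant) types.
So the F1 carried R py on one chromosome and r PY on the other — the recessive alleles are on opposite chromosomes (trans / repulsion).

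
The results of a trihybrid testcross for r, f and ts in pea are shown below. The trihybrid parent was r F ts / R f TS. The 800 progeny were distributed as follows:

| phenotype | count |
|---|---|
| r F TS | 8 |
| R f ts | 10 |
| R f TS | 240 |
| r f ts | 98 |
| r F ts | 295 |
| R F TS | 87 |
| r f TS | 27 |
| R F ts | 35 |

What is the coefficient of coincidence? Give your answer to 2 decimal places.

0.89

The two rarest classes, r F TS and R f ts, are the double crossovers. Comparing them with the parentals, only the ts allele has switched, so ts is the middle locus and the order is f – ts – r.
f–ts: (185 + 18)/800 = 0.2537; ts–r: (62 + 18)/800 = 0.1000.
Expected DCO frequency = 0.2537 × 0.1000 ≈ 0.02537; observed = 18/800 ≈ 0.02250.
Coefficient of coincidence = 0.02250/0.02537 ≈ 0.89.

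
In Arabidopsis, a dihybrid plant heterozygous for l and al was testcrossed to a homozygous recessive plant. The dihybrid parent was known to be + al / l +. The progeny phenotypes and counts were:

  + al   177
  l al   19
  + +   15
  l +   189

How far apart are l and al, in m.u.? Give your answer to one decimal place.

The recombinant classes are + + and l al: 15 + 19 = 34.
Recombination frequency = 34/400 = 0.0850 ≈ 8.5%, i.e. 8.5 m.u.

8.5 m.u.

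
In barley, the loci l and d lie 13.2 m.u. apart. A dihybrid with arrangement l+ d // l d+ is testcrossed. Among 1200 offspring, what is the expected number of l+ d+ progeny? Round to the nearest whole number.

A map distance of 13.2 m.u. corresponds to a recombination frequency of 0.132.
The F1 is l+ d / l d+, so l+ d+ is a recombinant gamete class with expected frequency r/2 = 0.132/2 = 0.0660.
Expected number = 0.0660 × 1200 = 79.20 ≈ 79.

79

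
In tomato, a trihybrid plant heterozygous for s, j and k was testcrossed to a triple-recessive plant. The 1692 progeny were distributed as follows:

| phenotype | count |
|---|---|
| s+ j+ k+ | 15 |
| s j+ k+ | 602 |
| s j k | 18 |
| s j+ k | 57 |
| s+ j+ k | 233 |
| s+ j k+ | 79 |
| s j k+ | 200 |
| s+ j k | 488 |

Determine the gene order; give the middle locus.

s

The two most frequent reciprocal classes, s+ j k and s j+ k+, are the parental types, so the F1 was s+ j k / s j+ k+.
The two rarest classes, s j k and s+ j+ k+, are the double crossovers. Comparing them with the parentals, only the s allele has switched, so s is the middle locus and the order is j – s – k.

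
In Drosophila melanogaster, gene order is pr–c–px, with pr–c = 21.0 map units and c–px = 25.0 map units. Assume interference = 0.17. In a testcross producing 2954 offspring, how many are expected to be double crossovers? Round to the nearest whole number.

129

Map distances give recombination frequencies of 0.210 and 0.250 for the two intervals.
With interference 0.17 (so coincidence = 0.83), expected double-crossover frequency = 0.210 × 0.250 × 0.83 = 0.04357.
Expected number = 0.04357 × 2954 = 128.72 ≈ 129.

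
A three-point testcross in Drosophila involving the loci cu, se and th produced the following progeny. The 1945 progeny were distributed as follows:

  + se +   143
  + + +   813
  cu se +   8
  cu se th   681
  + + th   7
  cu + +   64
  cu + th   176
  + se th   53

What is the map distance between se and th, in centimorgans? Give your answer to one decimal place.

The two most frequent reciprocal classes, cu se th and + + +, are the parental types, so the F1 was cu se th / + + +.
The two rarest classes, cu se + and + + th, are the double crossovers. Comparing them with the parentals, only the th allele has switched, so th is the middle locus and the order is cu – th – se.
Crossovers in the th–se interval produce the single-crossover classes cu + th and + se + (176 + 143 = 319) plus the double crossovers (15).
RF(th–se) = (319 + 15) / 1945 = 334/1945 = 0.1717 → 17.2 centimorgans.

17.2 centimorgans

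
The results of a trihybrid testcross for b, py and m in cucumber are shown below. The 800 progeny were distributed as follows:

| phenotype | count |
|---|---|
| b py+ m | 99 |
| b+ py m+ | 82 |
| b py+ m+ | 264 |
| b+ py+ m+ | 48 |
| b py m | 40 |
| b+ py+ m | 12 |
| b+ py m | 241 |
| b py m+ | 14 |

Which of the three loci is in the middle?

py

The two most frequent reciprocal classes, b+ py m and b py+ m+, are the parental types, so the F1 was b+ py m / b py+ m+.
The two rarest classes, b+ py+ m and b py m+, are the double crossovers. Comparing them with the parentals, only the py allele has switched, so py is the middle locus and the order is b – py – m.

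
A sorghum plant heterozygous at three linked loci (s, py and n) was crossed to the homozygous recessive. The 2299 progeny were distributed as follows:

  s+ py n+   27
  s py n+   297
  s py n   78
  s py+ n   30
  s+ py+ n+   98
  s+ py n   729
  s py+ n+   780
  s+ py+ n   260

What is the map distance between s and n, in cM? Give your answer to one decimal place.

10.1 cM

The two most frequent reciprocal classes, s py+ n+ and s+ py n, are the parental types, so the F1 was s py+ n+ / s+ py n.
The two rarest classes, s py+ n and s+ py n+, are the double crossovers. Comparing them with the parentals, only the n allele has switched, so n is the middle locus and the order is py – n – s.
Crossovers in the n–s interval produce the single-crossover classes s+ py+ n+ and s py n (98 + 78 = 176) plus the double crossovers (57).
RF(n–s) = (176 + 57) / 2299 = 233/2299 = 0.1013 → 10.1 cM.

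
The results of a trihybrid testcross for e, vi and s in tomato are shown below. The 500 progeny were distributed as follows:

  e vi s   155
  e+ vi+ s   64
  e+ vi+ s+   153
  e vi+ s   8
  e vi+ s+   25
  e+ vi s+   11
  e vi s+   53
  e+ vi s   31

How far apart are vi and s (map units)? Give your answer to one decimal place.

The two most frequent reciprocal classes, e vi s and e+ vi+ s+, are the parental types, so the F1 was e vi s / e+ vi+ s+.
The two rarest classes, e vi+ s and e+ vi s+, are the double crossovers. Comparing them with the parentals, only the vi allele has switched, so vi is the middle locus and the order is e – vi – s.
Crossovers in the vi–s interval produce the single-crossover classes e vi s+ and e+ vi+ s (53 + 64 = 117) plus the double crossovers (19).
RF(vi–s) = (117 + 19) / 500 = 136/500 = 0.2720 → 27.2 map units.

27.2 map units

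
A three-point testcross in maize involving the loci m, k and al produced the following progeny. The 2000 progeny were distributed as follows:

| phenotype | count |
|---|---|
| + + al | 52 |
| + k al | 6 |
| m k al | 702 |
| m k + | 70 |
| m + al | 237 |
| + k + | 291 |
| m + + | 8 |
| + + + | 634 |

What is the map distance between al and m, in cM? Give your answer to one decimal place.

6.8 cM

The two most frequent reciprocal classes, + + + and m k al, are the parental types, so the F1 was + + + / m k al.
The two rarest classes, m + + and + k al, are the double crossovers. Comparing them with the parentals, only the m allele has switched, so m is the middle locus and the order is al – m – k.
Crossovers in the al–m interval produce the single-crossover classes + + al and m k + (52 + 70 = 122) plus the double crossovers (14).
RF(al–m) = (122 + 14) / 2000 = 136/2000 = 0.0680 → 6.8 cM.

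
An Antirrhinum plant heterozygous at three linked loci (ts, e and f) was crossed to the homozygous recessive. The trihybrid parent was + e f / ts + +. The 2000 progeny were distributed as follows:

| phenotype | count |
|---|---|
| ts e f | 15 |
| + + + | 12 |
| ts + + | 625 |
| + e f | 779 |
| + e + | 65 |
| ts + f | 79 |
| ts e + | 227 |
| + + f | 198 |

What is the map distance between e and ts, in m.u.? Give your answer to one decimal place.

The two rarest classes, ts e f and + + +, are the double crossovers. Comparing them with the parentals, only the ts allele has switched, so ts is the middle locus and the order is f – ts – e.
Crossovers in the ts–e interval produce the single-crossover classes + + f and ts e + (198 + 227 = 425) plus the double crossovers (27).
RF(ts–e) = (425 + 27) / 2000 = 452/2000 = 0.2260 → 22.6 m.u.

22.6 m.u.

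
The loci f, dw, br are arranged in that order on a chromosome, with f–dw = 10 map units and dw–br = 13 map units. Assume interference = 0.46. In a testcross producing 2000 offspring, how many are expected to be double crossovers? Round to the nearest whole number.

Map distances give recombination frequencies of 0.100 and 0.130 for the two intervals.
With interference 0.46 (so coincidence = 0.54), expected double-crossover frequency = 0.100 × 0.130 × 0.54 = 0.00702.
Expected number = 0.00702 × 2000 = 14.04 ≈ 14.

14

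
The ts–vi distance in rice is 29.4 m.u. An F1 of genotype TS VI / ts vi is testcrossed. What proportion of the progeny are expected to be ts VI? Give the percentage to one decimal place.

14.7%

A map distance of 29.4 m.u. corresponds to a recombination frequency of 0.294.
The F1 is TS VI / ts vi, so ts VI is a recombinant gamete class with expected frequency r/2 = 0.294/2 = 0.1470.
That is 0.1470 = 14.7% of the progeny.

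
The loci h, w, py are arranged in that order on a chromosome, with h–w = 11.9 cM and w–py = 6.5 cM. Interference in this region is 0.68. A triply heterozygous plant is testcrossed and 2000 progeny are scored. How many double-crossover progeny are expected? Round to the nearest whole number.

5

Map distances give recombination frequencies of 0.119 and 0.065 for the two intervals.
With interference 0.68 (so coincidence = 0.32), expected double-crossover frequency = 0.119 × 0.065 × 0.32 = 0.00248.
Expected number = 0.00248 × 2000 = 4.95 ≈ 5.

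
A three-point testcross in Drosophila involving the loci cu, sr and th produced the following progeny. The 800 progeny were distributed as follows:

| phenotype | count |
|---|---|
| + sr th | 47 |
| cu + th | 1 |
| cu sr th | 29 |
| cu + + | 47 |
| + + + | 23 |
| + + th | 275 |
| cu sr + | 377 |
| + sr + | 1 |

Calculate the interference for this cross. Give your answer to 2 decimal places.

0.69

The two most frequent reciprocal classes, cu sr + and + + th, are the parental types, so the F1 was cu sr + / + + th.
The two rarest classes, + sr + and cu + th, are the double crossovers. Comparing them with the parentals, only the cu allele has switched, so cu is the middle locus and the order is th – cu – sr.
th–cu: (52 + 2)/800 = 0.0675; cu–sr: (94 + 2)/800 = 0.1200.
Expected DCO frequency = 0.0675 × 0.1200 ≈ 0.00810; observed = 2/800 ≈ 0.00250.
Coefficient of coincidence = 0.00250/0.00810 ≈ 0.31; interference = 1 − 0.31 = 0.69.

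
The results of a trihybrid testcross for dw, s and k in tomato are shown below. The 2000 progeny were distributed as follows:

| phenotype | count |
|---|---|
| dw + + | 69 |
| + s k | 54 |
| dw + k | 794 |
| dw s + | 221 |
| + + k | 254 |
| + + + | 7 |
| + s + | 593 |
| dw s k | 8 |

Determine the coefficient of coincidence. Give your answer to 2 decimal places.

The two most frequent reciprocal classes, dw + k and + s +, are the parental types, so the F1 was dw + k / + s +.
The two rarest classes, dw s k and + + +, are the double crossovers. Comparing them with the parentals, only the s allele has switched, so s is the middle locus and the order is k – s – dw.
k–s: (123 + 15)/2000 = 0.0690; s–dw: (475 + 15)/2000 = 0.2450.
Expected DCO frequency = 0.0690 × 0.2450 ≈ 0.01690; observed = 15/2000 ≈ 0.00750.
Coefficient of coincidence = 0.00750/0.01690 ≈ 0.44.

0.44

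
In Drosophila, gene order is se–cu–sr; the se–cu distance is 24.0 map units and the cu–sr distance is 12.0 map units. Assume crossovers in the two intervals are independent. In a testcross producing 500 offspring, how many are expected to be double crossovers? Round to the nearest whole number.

Map distances give recombination frequencies of 0.240 and 0.120 for the two intervals.
With no interference, expected double-crossover frequency = 0.240 × 0.120 = 0.02880.
Expected number = 0.02880 × 500 = 14.40 ≈ 14.

14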